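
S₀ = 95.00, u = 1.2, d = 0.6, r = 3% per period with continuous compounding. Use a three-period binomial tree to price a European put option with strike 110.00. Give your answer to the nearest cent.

Risk-neutral probability p = (e^0.03 − 0.6)/(1.2 − 0.6) = 0.4305/0.6000 = 0.7174
Terminal stock prices: S_uuu = 164.2, S_uud = 82.08, S_udd = 41.04, S_ddd = 20.52
Terminal payoffs (K − S): max(-54.16, 0) = 0, max(27.92, 0) = 27.92, max(68.96, 0) = 68.96, max(89.48, 0) = 89.48
Node uu (S = 136.8): V_uu = e^(−0.03)·[0.7174·0.0000 + 0.2826·27.9200] = 7.6563
Node ud (S = 68.4): V_ud = e^(−0.03)·[0.7174·27.9200 + 0.2826·68.9600] = 38.3490
Node dd (S = 34.2): V_dd = e^(−0.03)·[0.7174·68.9600 + 0.2826·89.4800] = 72.5490
Node u (S = 114): V_u = e^(−0.03)·[0.7174·7.6563 + 0.2826·38.3490] = 15.8467
Node d (S = 57): V_d = e^(−0.03)·[0.7174·38.3490 + 0.2826·72.5490] = 46.5941
Node 0 (S = 95): V_0 = e^(−0.03)·[0.7174·15.8467 + 0.2826·46.5941] = 23.8101

23.81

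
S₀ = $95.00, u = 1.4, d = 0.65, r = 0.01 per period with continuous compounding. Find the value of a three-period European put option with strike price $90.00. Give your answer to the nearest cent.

Risk-neutral probability p = (e^0.01 − 0.65)/(1.4 − 0.65) = 0.3601/0.7500 = 0.4801
Terminal stock prices: S_uuu = 260.7, S_uud = 121, S_udd = 56.19, S_ddd = 26.09
Terminal payoffs (K − S): max(-170.7, 0) = 0, max(-31.03, 0) = 0, max(33.81, 0) = 33.81, max(63.91, 0) = 63.91
Node uu (S = 186.2): V_uu = e^(−0.01)·[0.4801·0.0000 + 0.5199·0.0000] = 0.0000
Node ud (S = 86.45): V_ud = e^(−0.01)·[0.4801·0.0000 + 0.5199·33.8075] = 17.4027
Node dd (S = 40.14): V_dd = e^(−0.01)·[0.4801·33.8075 + 0.5199·63.9106] = 48.9670
Node u (S = 133): V_u = e^(−0.01)·[0.4801·0.0000 + 0.5199·17.4027] = 8.9582
Node d (S = 61.75): V_d = e^(−0.01)·[0.4801·17.4027 + 0.5199·48.9670] = 33.4776
Node 0 (S = 95): V_0 = e^(−0.01)·[0.4801·8.9582 + 0.5199·33.4776] = 21.4907

$21.49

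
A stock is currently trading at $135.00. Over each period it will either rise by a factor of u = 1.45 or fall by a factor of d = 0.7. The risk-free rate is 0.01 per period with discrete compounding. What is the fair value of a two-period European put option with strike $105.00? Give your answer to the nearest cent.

$13.11

Risk-neutral probability p = (1 + 0.01 − 0.7)/(1.45 − 0.7) = 0.3100/0.7500 = 0.4133
Terminal stock prices: S_uu = 283.8, S_ud = 137, S_dd = 66.15
Terminal payoffs (K − S): max(-178.8, 0) = 0, max(-32.02, 0) = 0, max(38.85, 0) = 38.85
Node u (S = 195.8): V_u = 1/1.01·[0.4133·0.0000 + 0.5867·0.0000] = 0.0000
Node d (S = 94.5): V_d = 1/1.01·[0.4133·0.0000 + 0.5867·38.8500] = 22.5663
Node 0 (S = 135): V_0 = 1/1.01·[0.4133·0.0000 + 0.5867·22.5663] = 13.1078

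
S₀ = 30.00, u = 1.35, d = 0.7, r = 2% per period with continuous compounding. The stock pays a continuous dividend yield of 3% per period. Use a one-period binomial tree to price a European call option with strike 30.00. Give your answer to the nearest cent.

Per-period risk-free factor R = e^0.02 = 1.0202; dividend-adjusted growth = e^(0.02−0.03) = 0.9900.
Risk-neutral probability p = (0.9900 − 0.7)/(1.35 − 0.7) = 0.2900/0.6500 = 0.4462
Terminal stock prices: S_u = 40.5, S_d = 21
Terminal payoffs (S − K): max(10.5, 0) = 10.5, max(-9, 0) = 0
Node 0 (S = 30): V_0 = e^(−0.02)·[0.4462·10.5000 + 0.5538·0.0000] = 4.5926

4.59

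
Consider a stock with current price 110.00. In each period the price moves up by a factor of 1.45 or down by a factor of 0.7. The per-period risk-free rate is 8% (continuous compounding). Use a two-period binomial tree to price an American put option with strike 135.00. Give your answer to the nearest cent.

Risk-neutral probability p = (e^0.08 − 0.7)/(1.45 − 0.7) = 0.3833/0.7500 = 0.5110
Terminal stock prices: S_uu = 231.3, S_ud = 111.6, S_dd = 53.9
Terminal payoffs (K − S): max(-96.28, 0) = 0, max(23.35, 0) = 23.35, max(81.1, 0) = 81.1
Node u (S = 159.5): continuation = e^(−0.08)·[0.5110·0.0000 + 0.4890·23.3500] = 10.5392; exercise value = 0.0000 ≤ continuation, so V_u = 10.5392
Node d (S = 77): continuation = e^(−0.08)·[0.5110·23.3500 + 0.4890·81.1000] = 47.6207; exercise value = 58.0000 > continuation, so V_d = 58.0000 (exercise)
Node 0 (S = 110): continuation = e^(−0.08)·[0.5110·10.5392 + 0.4890·58.0000] = 31.1507; exercise value = 25.0000 ≤ continuation, so V_0 = 31.1507

31.15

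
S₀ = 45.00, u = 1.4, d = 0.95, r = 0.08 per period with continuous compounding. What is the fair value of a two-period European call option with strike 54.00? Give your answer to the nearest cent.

Risk-neutral probability p = (e^0.08 − 0.95)/(1.4 − 0.95) = 0.1333/0.4500 = 0.2962
Terminal stock prices: S_uu = 88.2, S_ud = 59.85, S_dd = 40.61
Terminal payoffs (S − K): max(34.2, 0) = 34.2, max(5.85, 0) = 5.85, max(-13.39, 0) = 0
Node u (S = 63): V_u = e^(−0.08)·[0.2962·34.2000 + 0.7038·5.8500] = 13.1517
Node d (S = 42.75): V_d = e^(−0.08)·[0.2962·5.8500 + 0.7038·0.0000] = 1.5995
Node 0 (S = 45): V_0 = e^(−0.08)·[0.2962·13.1517 + 0.7038·1.5995] = 4.6352

4.64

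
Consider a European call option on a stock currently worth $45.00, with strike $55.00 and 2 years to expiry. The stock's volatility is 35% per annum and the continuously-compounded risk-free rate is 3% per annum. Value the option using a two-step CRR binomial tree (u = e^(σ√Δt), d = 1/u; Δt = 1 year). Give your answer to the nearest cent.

$6.98

CRR parameters: u = e^(σ√Δt) = e^(0.35·√1) = 1.4191, d = 1/u = 0.7047
Per-period rate: rΔt = 0.03·1 = 0.03, so R = e^0.03 = 1.0305
Risk-neutral probability p = (e^0.03 − 0.7047)/(1.4191 − 0.7047) = 0.3258/0.7144 = 0.4560
Terminal stock prices: S_uu = 90.62, S_ud = 45, S_dd = 22.35
Terminal payoffs (S − K): max(35.62, 0) = 35.62, max(-10, 0) = 0, max(-32.65, 0) = 0
Node u (S = 63.86): V_u = e^(−0.03)·[0.4560·35.6189 + 0.5440·0.0000] = 15.7626
Node d (S = 31.71): V_d = e^(−0.03)·[0.4560·0.0000 + 0.5440·0.0000] = 0.0000
Node 0 (S = 45): V_0 = e^(−0.03)·[0.4560·15.7626 + 0.5440·0.0000] = 6.9755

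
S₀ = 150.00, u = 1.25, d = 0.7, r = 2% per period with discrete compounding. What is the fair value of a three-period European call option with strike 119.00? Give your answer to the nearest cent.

Risk-neutral probability p = (1 + 0.02 − 0.7)/(1.25 − 0.7) = 0.3200/0.5500 = 0.5818
Terminal stock prices: S_uuu = 293, S_uud = 164.1, S_udd = 91.87, S_ddd = 51.45
Terminal payoffs (S − K): max(174, 0) = 174, max(45.06, 0) = 45.06, max(-27.13, 0) = 0, max(-67.55, 0) = 0
Node uu (S = 234.4): V_uu = 1/1.02·[0.5818·173.9688 + 0.4182·45.0625] = 117.7083
Node ud (S = 131.2): V_ud = 1/1.02·[0.5818·45.0625 + 0.4182·0.0000] = 25.7041
Node dd (S = 73.5): V_dd = 1/1.02·[0.5818·0.0000 + 0.4182·0.0000] = 0.0000
Node u (S = 187.5): V_u = 1/1.02·[0.5818·117.7083 + 0.4182·25.7041] = 77.6802
Node d (S = 105): V_d = 1/1.02·[0.5818·25.7041 + 0.4182·0.0000] = 14.6619
Node 0 (S = 150): V_0 = 1/1.02·[0.5818·77.6802 + 0.4182·14.6619] = 50.3207

50.32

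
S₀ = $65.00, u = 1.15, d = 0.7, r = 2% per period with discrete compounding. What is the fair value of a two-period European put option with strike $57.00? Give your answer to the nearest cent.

$3.86

Risk-neutral probability p = (1 + 0.02 − 0.7)/(1.15 − 0.7) = 0.3200/0.4500 = 0.7111
Terminal stock prices: S_uu = 85.96, S_ud = 52.32, S_dd = 31.85
Terminal payoffs (K − S): max(-28.96, 0) = 0, max(4.675, 0) = 4.675, max(25.15, 0) = 25.15
Node u (S = 74.75): V_u = 1/1.02·[0.7111·0.0000 + 0.2889·4.6750] = 1.3241
Node d (S = 45.5): V_d = 1/1.02·[0.7111·4.6750 + 0.2889·25.1500] = 10.3824
Node 0 (S = 65): V_0 = 1/1.02·[0.7111·1.3241 + 0.2889·10.3824] = 3.8636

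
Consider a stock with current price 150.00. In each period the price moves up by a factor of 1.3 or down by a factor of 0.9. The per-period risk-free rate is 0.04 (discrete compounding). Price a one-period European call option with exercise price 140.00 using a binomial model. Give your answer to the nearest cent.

18.51

Risk-neutral probability p = (1 + 0.04 − 0.9)/(1.3 − 0.9) = 0.1400/0.4000 = 0.3500
Terminal stock prices: S_u = 195, S_d = 135
Terminal payoffs (S − K): max(55, 0) = 55, max(-5, 0) = 0
Node 0 (S = 150): V_0 = 1/1.04·[0.3500·55.0000 + 0.6500·0.0000] = 18.5096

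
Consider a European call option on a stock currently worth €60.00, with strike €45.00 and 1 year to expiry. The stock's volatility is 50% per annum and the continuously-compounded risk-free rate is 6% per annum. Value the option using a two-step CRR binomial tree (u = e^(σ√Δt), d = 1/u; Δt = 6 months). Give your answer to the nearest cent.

€21.94

CRR parameters: u = e^(σ√Δt) = e^(0.5·√0.5) = 1.4241, d = 1/u = 0.7022
Per-period rate: rΔt = 0.06·0.5 = 0.03, so R = e^0.03 = 1.0305
Risk-neutral probability p = (e^0.03 − 0.7022)/(1.4241 − 0.7022) = 0.3283/0.7219 = 0.4547
Terminal stock prices: S_uu = 121.7, S_ud = 60, S_dd = 29.58
Terminal payoffs (S − K): max(76.69, 0) = 76.69, max(15, 0) = 15, max(-15.42, 0) = 0
Node u (S = 85.45): V_u = e^(−0.03)·[0.4547·76.6869 + 0.5453·15.0000] = 41.7771
Node d (S = 42.13): V_d = e^(−0.03)·[0.4547·15.0000 + 0.5453·0.0000] = 6.6190
Node 0 (S = 60): V_0 = e^(−0.03)·[0.4547·41.7771 + 0.5453·6.6190] = 21.9375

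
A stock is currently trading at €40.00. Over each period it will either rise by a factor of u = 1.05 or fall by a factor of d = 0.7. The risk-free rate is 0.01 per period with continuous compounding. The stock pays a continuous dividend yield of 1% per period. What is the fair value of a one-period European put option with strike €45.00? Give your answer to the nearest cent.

Per-period risk-free factor R = e^0.01 = 1.0101; dividend-adjusted growth = e^(0.01−0.01) = 1.0000.
Risk-neutral probability p = (1.0000 − 0.7)/(1.05 − 0.7) = 0.3000/0.3500 = 0.8571
Terminal stock prices: S_u = 42, S_d = 28
Terminal payoffs (K − S): max(3, 0) = 3, max(17, 0) = 17
Node 0 (S = 40): V_0 = e^(−0.01)·[0.8571·3.0000 + 0.1429·17.0000] = 4.9502

€4.95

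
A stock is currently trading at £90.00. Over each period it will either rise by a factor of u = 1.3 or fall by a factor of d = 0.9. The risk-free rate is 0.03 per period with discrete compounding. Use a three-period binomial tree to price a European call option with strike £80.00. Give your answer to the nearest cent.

Risk-neutral probability p = (1 + 0.03 − 0.9)/(1.3 − 0.9) = 0.1300/0.4000 = 0.3250
Terminal stock prices: S_uuu = 197.7, S_uud = 136.9, S_udd = 94.77, S_ddd = 65.61
Terminal payoffs (S − K): max(117.7, 0) = 117.7, max(56.89, 0) = 56.89, max(14.77, 0) = 14.77, max(-14.39, 0) = 0
Node uu (S = 152.1): V_uu = 1/1.03·[0.3250·117.7300 + 0.6750·56.8900] = 74.4301
Node ud (S = 105.3): V_ud = 1/1.03·[0.3250·56.8900 + 0.6750·14.7700] = 27.6301
Node dd (S = 72.9): V_dd = 1/1.03·[0.3250·14.7700 + 0.6750·0.0000] = 4.6604
Node u (S = 117): V_u = 1/1.03·[0.3250·74.4301 + 0.6750·27.6301] = 41.5923
Node d (S = 81): V_d = 1/1.03·[0.3250·27.6301 + 0.6750·4.6604] = 11.7724
Node 0 (S = 90): V_0 = 1/1.03·[0.3250·41.5923 + 0.6750·11.7724] = 20.8387

£20.84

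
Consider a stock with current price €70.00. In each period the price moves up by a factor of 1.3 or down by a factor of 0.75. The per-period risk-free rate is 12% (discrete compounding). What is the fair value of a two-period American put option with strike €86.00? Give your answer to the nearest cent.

Risk-neutral probability p = (1 + 0.12 − 0.75)/(1.3 − 0.75) = 0.3700/0.5500 = 0.6727
Terminal stock prices: S_uu = 118.3, S_ud = 68.25, S_dd = 39.38
Terminal payoffs (K − S): max(-32.3, 0) = 0, max(17.75, 0) = 17.75, max(46.62, 0) = 46.62
Node u (S = 91): continuation = 1/1.12·[0.6727·0.0000 + 0.3273·17.7500] = 5.1867; exercise value = 0.0000 ≤ continuation, so V_u = 5.1867
Node d (S = 52.5): continuation = 1/1.12·[0.6727·17.7500 + 0.3273·46.6250] = 24.2857; exercise value = 33.5000 > continuation, so V_d = 33.5000 (exercise)
Node 0 (S = 70): continuation = 1/1.12·[0.6727·5.1867 + 0.3273·33.5000] = 12.9043; exercise value = 16.0000 > continuation, so V_0 = 16.0000 (exercise)

€16.00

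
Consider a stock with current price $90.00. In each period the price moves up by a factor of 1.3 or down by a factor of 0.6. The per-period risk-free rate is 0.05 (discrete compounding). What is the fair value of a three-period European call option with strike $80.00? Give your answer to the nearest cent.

Risk-neutral probability p = (1 + 0.05 − 0.6)/(1.3 − 0.6) = 0.4500/0.7000 = 0.6429
Terminal stock prices: S_uuu = 197.7, S_uud = 91.26, S_udd = 42.12, S_ddd = 19.44
Terminal payoffs (S − K): max(117.7, 0) = 117.7, max(11.26, 0) = 11.26, max(-37.88, 0) = 0, max(-60.56, 0) = 0
Node uu (S = 152.1): V_uu = 1/1.05·[0.6429·117.7300 + 0.3571·11.2600] = 75.9095
Node ud (S = 70.2): V_ud = 1/1.05·[0.6429·11.2600 + 0.3571·0.0000] = 6.8939
Node dd (S = 32.4): V_dd = 1/1.05·[0.6429·0.0000 + 0.3571·0.0000] = 0.0000
Node u (S = 117): V_u = 1/1.05·[0.6429·75.9095 + 0.3571·6.8939] = 48.8201
Node d (S = 54): V_d = 1/1.05·[0.6429·6.8939 + 0.3571·0.0000] = 4.2207
Node 0 (S = 90): V_0 = 1/1.05·[0.6429·48.8201 + 0.3571·4.2207] = 31.3255

$31.33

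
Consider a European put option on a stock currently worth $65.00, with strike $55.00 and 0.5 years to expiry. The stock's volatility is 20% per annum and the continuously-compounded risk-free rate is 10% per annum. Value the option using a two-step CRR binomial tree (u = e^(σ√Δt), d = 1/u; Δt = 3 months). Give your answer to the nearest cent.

$0.27

CRR parameters: u = e^(σ√Δt) = e^(0.2·√0.25) = 1.1052, d = 1/u = 0.9048
Per-period rate: rΔt = 0.1·0.25 = 0.025, so R = e^0.025 = 1.0253
Risk-neutral probability p = (e^0.025 − 0.9048)/(1.1052 − 0.9048) = 0.1205/0.2003 = 0.6014
Terminal stock prices: S_uu = 79.39, S_ud = 65, S_dd = 53.22
Terminal payoffs (K − S): max(-24.39, 0) = 0, max(-10, 0) = 0, max(1.783, 0) = 1.783
Node u (S = 71.84): V_u = e^(−0.025)·[0.6014·0.0000 + 0.3986·0.0000] = 0.0000
Node d (S = 58.81): V_d = e^(−0.025)·[0.6014·0.0000 + 0.3986·1.7825] = 0.6930
Node 0 (S = 65): V_0 = e^(−0.025)·[0.6014·0.0000 + 0.3986·0.6930] = 0.2694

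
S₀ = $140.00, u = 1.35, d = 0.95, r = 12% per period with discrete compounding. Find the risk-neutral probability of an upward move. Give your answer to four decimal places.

Risk-neutral probability p = (1 + 0.12 − 0.95)/(1.35 − 0.95) = 0.1700/0.4000 = 0.4250

p = 0.4250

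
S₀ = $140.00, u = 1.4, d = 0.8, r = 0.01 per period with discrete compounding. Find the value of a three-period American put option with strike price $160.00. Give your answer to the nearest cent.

Risk-neutral probability p = (1 + 0.01 − 0.8)/(1.4 − 0.8) = 0.2100/0.6000 = 0.3500
Terminal stock prices: S_uuu = 384.2, S_uud = 219.5, S_udd = 125.4, S_ddd = 71.68
Terminal payoffs (K − S): max(-224.2, 0) = 0, max(-59.52, 0) = 0, max(34.56, 0) = 34.56, max(88.32, 0) = 88.32
Node uu (S = 274.4): continuation = 1/1.01·[0.3500·0.0000 + 0.6500·0.0000] = 0.0000; exercise value = 0.0000 ≤ continuation, so V_uu = 0.0000
Node ud (S = 156.8): continuation = 1/1.01·[0.3500·0.0000 + 0.6500·34.5600] = 22.2416; exercise value = 3.2000 ≤ continuation, so V_ud = 22.2416
Node dd (S = 89.6): continuation = 1/1.01·[0.3500·34.5600 + 0.6500·88.3200] = 68.8158; exercise value = 70.4000 > continuation, so V_dd = 70.4000 (exercise)
Node u (S = 196): continuation = 1/1.01·[0.3500·0.0000 + 0.6500·22.2416] = 14.3139; exercise value = 0.0000 ≤ continuation, so V_u = 14.3139
Node d (S = 112): continuation = 1/1.01·[0.3500·22.2416 + 0.6500·70.4000] = 53.0144; exercise value = 48.0000 ≤ continuation, so V_d = 53.0144
Node 0 (S = 140): continuation = 1/1.01·[0.3500·14.3139 + 0.6500·53.0144] = 39.0784; exercise value = 20.0000 ≤ continuation, so V_0 = 39.0784

$39.08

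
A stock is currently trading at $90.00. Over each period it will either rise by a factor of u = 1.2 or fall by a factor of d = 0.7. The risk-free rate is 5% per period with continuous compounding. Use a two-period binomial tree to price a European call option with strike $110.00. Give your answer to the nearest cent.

Risk-neutral probability p = (e^0.05 − 0.7)/(1.2 − 0.7) = 0.3513/0.5000 = 0.7025
Terminal stock prices: S_uu = 129.6, S_ud = 75.6, S_dd = 44.1
Terminal payoffs (S − K): max(19.6, 0) = 19.6, max(-34.4, 0) = 0, max(-65.9, 0) = 0
Node u (S = 108): V_u = e^(−0.05)·[0.7025·19.6000 + 0.2975·0.0000] = 13.0983
Node d (S = 63): V_d = e^(−0.05)·[0.7025·0.0000 + 0.2975·0.0000] = 0.0000
Node 0 (S = 90): V_0 = e^(−0.05)·[0.7025·13.0983 + 0.2975·0.0000] = 8.7533

$8.75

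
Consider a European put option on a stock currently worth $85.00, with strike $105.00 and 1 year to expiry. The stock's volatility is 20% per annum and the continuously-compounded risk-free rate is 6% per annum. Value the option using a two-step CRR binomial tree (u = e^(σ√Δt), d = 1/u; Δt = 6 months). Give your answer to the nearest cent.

$16.28

CRR parameters: u = e^(σ√Δt) = e^(0.2·√0.5) = 1.1519, d = 1/u = 0.8681
Per-period rate: rΔt = 0.06·0.5 = 0.03, so R = e^0.03 = 1.0305
Risk-neutral probability p = (e^0.03 − 0.8681)/(1.1519 − 0.8681) = 0.1623/0.2838 = 0.5720
Terminal stock prices: S_uu = 112.8, S_ud = 85, S_dd = 64.06
Terminal payoffs (K − S): max(-7.786, 0) = 0, max(20, 0) = 20, max(40.94, 0) = 40.94
Node u (S = 97.91): V_u = e^(−0.03)·[0.5720·0.0000 + 0.4280·20.0000] = 8.3067
Node d (S = 73.79): V_d = e^(−0.03)·[0.5720·20.0000 + 0.4280·40.9407] = 28.1063
Node 0 (S = 85): V_0 = e^(−0.03)·[0.5720·8.3067 + 0.4280·28.1063] = 16.2846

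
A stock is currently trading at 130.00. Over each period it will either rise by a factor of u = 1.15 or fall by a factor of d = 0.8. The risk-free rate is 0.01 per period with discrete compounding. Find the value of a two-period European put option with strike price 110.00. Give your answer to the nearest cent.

4.20

Risk-neutral probability p = (1 + 0.01 − 0.8)/(1.15 − 0.8) = 0.2100/0.3500 = 0.6000
Terminal stock prices: S_uu = 171.9, S_ud = 119.6, S_dd = 83.2
Terminal payoffs (K − S): max(-61.92, 0) = 0, max(-9.6, 0) = 0, max(26.8, 0) = 26.8
Node u (S = 149.5): V_u = 1/1.01·[0.6000·0.0000 + 0.4000·0.0000] = 0.0000
Node d (S = 104): V_d = 1/1.01·[0.6000·0.0000 + 0.4000·26.8000] = 10.6139
Node 0 (S = 130): V_0 = 1/1.01·[0.6000·0.0000 + 0.4000·10.6139] = 4.2035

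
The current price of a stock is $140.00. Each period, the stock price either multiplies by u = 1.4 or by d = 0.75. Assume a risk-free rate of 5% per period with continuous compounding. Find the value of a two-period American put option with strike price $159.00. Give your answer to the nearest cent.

Risk-neutral probability p = (e^0.05 − 0.75)/(1.4 − 0.75) = 0.3013/0.6500 = 0.4635
Terminal stock prices: S_uu = 274.4, S_ud = 147, S_dd = 78.75
Terminal payoffs (K − S): max(-115.4, 0) = 0, max(12, 0) = 12, max(80.25, 0) = 80.25
Node u (S = 196): continuation = e^(−0.05)·[0.4635·0.0000 + 0.5365·12.0000] = 6.1241; exercise value = 0.0000 ≤ continuation, so V_u = 6.1241
Node d (S = 105): continuation = e^(−0.05)·[0.4635·12.0000 + 0.5365·80.2500] = 46.2455; exercise value = 54.0000 > continuation, so V_d = 54.0000 (exercise)
Node 0 (S = 140): continuation = e^(−0.05)·[0.4635·6.1241 + 0.5365·54.0000] = 30.2584; exercise value = 19.0000 ≤ continuation, so V_0 = 30.2584

$30.26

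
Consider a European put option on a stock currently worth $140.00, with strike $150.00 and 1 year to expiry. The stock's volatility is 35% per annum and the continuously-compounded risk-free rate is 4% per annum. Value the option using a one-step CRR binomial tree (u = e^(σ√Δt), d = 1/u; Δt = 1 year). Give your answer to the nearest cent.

$26.12

CRR parameters: u = e^(σ√Δt) = e^(0.35·√1) = 1.4191, d = 1/u = 0.7047
Per-period rate: rΔt = 0.04·1 = 0.04, so R = e^0.04 = 1.0408
Risk-neutral probability p = (e^0.04 − 0.7047)/(1.4191 − 0.7047) = 0.3361/0.7144 = 0.4705
Terminal stock prices: S_u = 198.7, S_d = 98.66
Terminal payoffs (K − S): max(-48.67, 0) = 0, max(51.34, 0) = 51.34
Node 0 (S = 140): V_0 = e^(−0.04)·[0.4705·0.0000 + 0.5295·51.3437] = 26.1200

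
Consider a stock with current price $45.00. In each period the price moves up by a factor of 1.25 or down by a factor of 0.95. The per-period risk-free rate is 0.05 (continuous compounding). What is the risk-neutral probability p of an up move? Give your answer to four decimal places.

Risk-neutral probability p = (e^0.05 − 0.95)/(1.25 − 0.95) = 0.1013/0.3000 = 0.3376

p = 0.3376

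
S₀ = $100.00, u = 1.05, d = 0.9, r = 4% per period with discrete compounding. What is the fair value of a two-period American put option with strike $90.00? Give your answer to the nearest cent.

$0.04

Risk-neutral probability p = (1 + 0.04 − 0.9)/(1.05 − 0.9) = 0.1400/0.1500 = 0.9333
Terminal stock prices: S_uu = 110.2, S_ud = 94.5, S_dd = 81
Terminal payoffs (K − S): max(-20.25, 0) = 0, max(-4.5, 0) = 0, max(9, 0) = 9
Node u (S = 105): continuation = 1/1.04·[0.9333·0.0000 + 0.0667·0.0000] = 0.0000; exercise value = 0.0000 ≤ continuation, so V_u = 0.0000
Node d (S = 90): continuation = 1/1.04·[0.9333·0.0000 + 0.0667·9.0000] = 0.5769; exercise value = 0.0000 ≤ continuation, so V_d = 0.5769
Node 0 (S = 100): continuation = 1/1.04·[0.9333·0.0000 + 0.0667·0.5769] = 0.0370; exercise value = 0.0000 ≤ continuation, so V_0 = 0.0370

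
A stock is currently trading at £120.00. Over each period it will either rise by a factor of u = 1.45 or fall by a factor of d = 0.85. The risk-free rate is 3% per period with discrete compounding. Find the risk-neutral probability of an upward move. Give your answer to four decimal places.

p = 0.3000

Risk-neutral probability p = (1 + 0.03 − 0.85)/(1.45 − 0.85) = 0.1800/0.6000 = 0.3000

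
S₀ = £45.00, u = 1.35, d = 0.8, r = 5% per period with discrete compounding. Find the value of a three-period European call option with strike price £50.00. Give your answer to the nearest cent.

Risk-neutral probability p = (1 + 0.05 − 0.8)/(1.35 − 0.8) = 0.2500/0.5500 = 0.4545
Terminal stock prices: S_uuu = 110.7, S_uud = 65.61, S_udd = 38.88, S_ddd = 23.04
Terminal payoffs (S − K): max(60.72, 0) = 60.72, max(15.61, 0) = 15.61, max(-11.12, 0) = 0, max(-26.96, 0) = 0
Node uu (S = 82.01): V_uu = 1/1.05·[0.4545·60.7169 + 0.5455·15.6100] = 34.3935
Node ud (S = 48.6): V_ud = 1/1.05·[0.4545·15.6100 + 0.5455·0.0000] = 6.7576
Node dd (S = 28.8): V_dd = 1/1.05·[0.4545·0.0000 + 0.5455·0.0000] = 0.0000
Node u (S = 60.75): V_u = 1/1.05·[0.4545·34.3935 + 0.5455·6.7576] = 18.3994
Node d (S = 36): V_d = 1/1.05·[0.4545·6.7576 + 0.5455·0.0000] = 2.9254
Node 0 (S = 45): V_0 = 1/1.05·[0.4545·18.3994 + 0.5455·2.9254] = 9.4848

£9.48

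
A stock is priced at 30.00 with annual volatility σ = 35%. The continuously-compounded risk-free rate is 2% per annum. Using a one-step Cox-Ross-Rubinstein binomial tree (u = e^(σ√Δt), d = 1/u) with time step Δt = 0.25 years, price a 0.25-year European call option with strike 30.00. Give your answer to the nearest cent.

CRR parameters: u = e^(σ√Δt) = e^(0.35·√0.25) = 1.1912, d = 1/u = 0.8395
Per-period rate: rΔt = 0.02·0.25 = 0.005, so R = e^0.005 = 1.0050
Risk-neutral probability p = (e^0.005 − 0.8395)/(1.1912 − 0.8395) = 0.1656/0.3518 = 0.4706
Terminal stock prices: S_u = 35.74, S_d = 25.18
Terminal payoffs (S − K): max(5.737, 0) = 5.737, max(-4.816, 0) = 0
Node 0 (S = 30): V_0 = e^(−0.005)·[0.4706·5.7374 + 0.5294·0.0000] = 2.6866

2.69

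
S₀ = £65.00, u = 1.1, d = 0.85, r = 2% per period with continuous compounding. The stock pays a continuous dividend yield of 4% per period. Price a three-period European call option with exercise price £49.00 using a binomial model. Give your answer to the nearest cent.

Per-period risk-free factor R = e^0.02 = 1.0202; dividend-adjusted growth = e^(0.02−0.04) = 0.9802.
Risk-neutral probability p = (0.9802 − 0.85)/(1.1 − 0.85) = 0.1302/0.2500 = 0.5208
Terminal stock prices: S_uuu = 86.52, S_uud = 66.85, S_udd = 51.66, S_ddd = 39.92
Terminal payoffs (S − K): max(37.52, 0) = 37.52, max(17.85, 0) = 17.85, max(2.659, 0) = 2.659, max(-9.082, 0) = 0
Node uu (S = 78.65): V_uu = e^(−0.02)·[0.5208·37.5150 + 0.4792·17.8525] = 27.5364
Node ud (S = 60.77): V_ud = e^(−0.02)·[0.5208·17.8525 + 0.4792·2.6587] = 10.3622
Node dd (S = 46.96): V_dd = e^(−0.02)·[0.5208·2.6587 + 0.4792·0.0000] = 1.3572
Node u (S = 71.5): V_u = e^(−0.02)·[0.5208·27.5364 + 0.4792·10.3622] = 18.9241
Node d (S = 55.25): V_d = e^(−0.02)·[0.5208·10.3622 + 0.4792·1.3572] = 5.9273
Node 0 (S = 65): V_0 = e^(−0.02)·[0.5208·18.9241 + 0.4792·5.9273] = 12.4446

£12.44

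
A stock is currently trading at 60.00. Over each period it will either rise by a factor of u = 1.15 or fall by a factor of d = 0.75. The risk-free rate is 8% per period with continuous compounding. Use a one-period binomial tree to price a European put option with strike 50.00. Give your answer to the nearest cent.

0.77

Risk-neutral probability p = (e^0.08 − 0.75)/(1.15 − 0.75) = 0.3333/0.4000 = 0.8332
Terminal stock prices: S_u = 69, S_d = 45
Terminal payoffs (K − S): max(-19, 0) = 0, max(5, 0) = 5
Node 0 (S = 60): V_0 = e^(−0.08)·[0.8332·0.0000 + 0.1668·5.0000] = 0.7698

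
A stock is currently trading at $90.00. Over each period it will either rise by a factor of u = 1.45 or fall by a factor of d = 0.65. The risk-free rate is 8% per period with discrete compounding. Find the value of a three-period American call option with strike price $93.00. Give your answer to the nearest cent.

$31.90

Risk-neutral probability p = (1 + 0.08 − 0.65)/(1.45 − 0.65) = 0.4300/0.8000 = 0.5375
Terminal stock prices: S_uuu = 274.4, S_uud = 123, S_udd = 55.14, S_ddd = 24.72
Terminal payoffs (S − K): max(181.4, 0) = 181.4, max(30, 0) = 30, max(-37.86, 0) = 0, max(-68.28, 0) = 0
Node uu (S = 189.2): continuation = 1/1.08·[0.5375·181.3762 + 0.4625·29.9963] = 103.1139; exercise value = 96.2250 ≤ continuation, so V_uu = 103.1139
Node ud (S = 84.83): continuation = 1/1.08·[0.5375·29.9963 + 0.4625·0.0000] = 14.9287; exercise value = 0.0000 ≤ continuation, so V_ud = 14.9287
Node dd (S = 38.03): continuation = 1/1.08·[0.5375·0.0000 + 0.4625·0.0000] = 0.0000; exercise value = 0.0000 ≤ continuation, so V_dd = 0.0000
Node u (S = 130.5): continuation = 1/1.08·[0.5375·103.1139 + 0.4625·14.9287] = 57.7113; exercise value = 37.5000 ≤ continuation, so V_u = 57.7113
Node d (S = 58.5): continuation = 1/1.08·[0.5375·14.9287 + 0.4625·0.0000] = 7.4298; exercise value = 0.0000 ≤ continuation, so V_d = 7.4298
Node 0 (S = 90): continuation = 1/1.08·[0.5375·57.7113 + 0.4625·7.4298] = 31.9038; exercise value = 0.0000 ≤ continuation, so V_0 = 31.9038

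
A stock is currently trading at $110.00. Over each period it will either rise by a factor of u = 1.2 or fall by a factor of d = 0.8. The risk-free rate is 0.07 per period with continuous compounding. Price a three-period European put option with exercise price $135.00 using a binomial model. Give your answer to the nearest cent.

Risk-neutral probability p = (e^0.07 − 0.8)/(1.2 − 0.8) = 0.2725/0.4000 = 0.6813
Terminal stock prices: S_uuu = 190.1, S_uud = 126.7, S_udd = 84.48, S_ddd = 56.32
Terminal payoffs (K − S): max(-55.08, 0) = 0, max(8.28, 0) = 8.28, max(50.52, 0) = 50.52, max(78.68, 0) = 78.68
Node uu (S = 158.4): V_uu = e^(−0.07)·[0.6813·0.0000 + 0.3187·8.2800] = 2.4607
Node ud (S = 105.6): V_ud = e^(−0.07)·[0.6813·8.2800 + 0.3187·50.5200] = 20.2732
Node dd (S = 70.4): V_dd = e^(−0.07)·[0.6813·50.5200 + 0.3187·78.6800] = 55.4732
Node u (S = 132): V_u = e^(−0.07)·[0.6813·2.4607 + 0.3187·20.2732] = 7.5879
Node d (S = 88): V_d = e^(−0.07)·[0.6813·20.2732 + 0.3187·55.4732] = 29.3634
Node 0 (S = 110): V_0 = e^(−0.07)·[0.6813·7.5879 + 0.3187·29.3634] = 13.5461

$13.55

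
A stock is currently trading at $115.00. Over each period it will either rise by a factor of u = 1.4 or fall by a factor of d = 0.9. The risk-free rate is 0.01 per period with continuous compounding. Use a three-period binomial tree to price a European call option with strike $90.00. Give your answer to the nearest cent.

$30.50

Risk-neutral probability p = (e^0.01 − 0.9)/(1.4 − 0.9) = 0.1101/0.5000 = 0.2201
Terminal stock prices: S_uuu = 315.6, S_uud = 202.9, S_udd = 130.4, S_ddd = 83.84
Terminal payoffs (S − K): max(225.6, 0) = 225.6, max(112.9, 0) = 112.9, max(40.41, 0) = 40.41, max(-6.165, 0) = 0
Node uu (S = 225.4): V_uu = e^(−0.01)·[0.2201·225.5600 + 0.7799·112.8600] = 136.2955
Node ud (S = 144.9): V_ud = e^(−0.01)·[0.2201·112.8600 + 0.7799·40.4100] = 55.7955
Node dd (S = 93.15): V_dd = e^(−0.01)·[0.2201·40.4100 + 0.7799·0.0000] = 8.8058
Node u (S = 161): V_u = e^(−0.01)·[0.2201·136.2955 + 0.7799·55.7955] = 72.7821
Node d (S = 103.5): V_d = e^(−0.01)·[0.2201·55.7955 + 0.7799·8.8058] = 18.9577
Node 0 (S = 115): V_0 = e^(−0.01)·[0.2201·72.7821 + 0.7799·18.9577] = 30.4980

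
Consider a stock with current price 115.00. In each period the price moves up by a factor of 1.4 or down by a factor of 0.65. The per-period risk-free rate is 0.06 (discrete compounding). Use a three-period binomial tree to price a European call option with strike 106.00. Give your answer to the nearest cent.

42.57

Risk-neutral probability p = (1 + 0.06 − 0.65)/(1.4 − 0.65) = 0.4100/0.7500 = 0.5467
Terminal stock prices: S_uuu = 315.6, S_uud = 146.5, S_udd = 68.02, S_ddd = 31.58
Terminal payoffs (S − K): max(209.6, 0) = 209.6, max(40.51, 0) = 40.51, max(-37.98, 0) = 0, max(-74.42, 0) = 0
Node uu (S = 225.4): V_uu = 1/1.06·[0.5467·209.5600 + 0.4533·40.5100] = 125.4000
Node ud (S = 104.7): V_ud = 1/1.06·[0.5467·40.5100 + 0.4533·0.0000] = 20.8919
Node dd (S = 48.59): V_dd = 1/1.06·[0.5467·0.0000 + 0.4533·0.0000] = 0.0000
Node u (S = 161): V_u = 1/1.06·[0.5467·125.4000 + 0.4533·20.8919] = 73.6066
Node d (S = 74.75): V_d = 1/1.06·[0.5467·20.8919 + 0.4533·0.0000] = 10.7745
Node 0 (S = 115): V_0 = 1/1.06·[0.5467·73.6066 + 0.4533·10.7745] = 42.5686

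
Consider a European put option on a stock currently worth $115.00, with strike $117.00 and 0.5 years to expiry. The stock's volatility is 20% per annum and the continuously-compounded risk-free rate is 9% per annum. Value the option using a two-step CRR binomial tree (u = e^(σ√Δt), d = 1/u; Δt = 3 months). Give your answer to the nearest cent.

CRR parameters: u = e^(σ√Δt) = e^(0.2·√0.25) = 1.1052, d = 1/u = 0.9048
Per-period rate: rΔt = 0.09·0.25 = 0.0225, so R = e^0.0225 = 1.0228
Risk-neutral probability p = (e^0.0225 − 0.9048)/(1.1052 − 0.9048) = 0.1179/0.2003 = 0.5886
Terminal stock prices: S_uu = 140.5, S_ud = 115, S_dd = 94.15
Terminal payoffs (K − S): max(-23.46, 0) = 0, max(2, 0) = 2, max(22.85, 0) = 22.85
Node u (S = 127.1): V_u = e^(−0.0225)·[0.5886·0.0000 + 0.4114·2.0000] = 0.8045
Node d (S = 104.1): V_d = e^(−0.0225)·[0.5886·2.0000 + 0.4114·22.8460] = 10.3406
Node 0 (S = 115): V_0 = e^(−0.0225)·[0.5886·0.8045 + 0.4114·10.3406] = 4.6224

$4.62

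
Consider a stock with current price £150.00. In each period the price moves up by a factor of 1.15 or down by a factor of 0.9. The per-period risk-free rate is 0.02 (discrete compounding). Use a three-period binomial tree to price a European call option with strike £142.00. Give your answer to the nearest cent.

Risk-neutral probability p = (1 + 0.02 − 0.9)/(1.15 − 0.9) = 0.1200/0.2500 = 0.4800
Terminal stock prices: S_uuu = 228.1, S_uud = 178.5, S_udd = 139.7, S_ddd = 109.4
Terminal payoffs (S − K): max(86.13, 0) = 86.13, max(36.54, 0) = 36.54, max(-2.275, 0) = 0, max(-32.65, 0) = 0
Node uu (S = 198.4): V_uu = 1/1.02·[0.4800·86.1312 + 0.5200·36.5375] = 59.1593
Node ud (S = 155.2): V_ud = 1/1.02·[0.4800·36.5375 + 0.5200·0.0000] = 17.1941
Node dd (S = 121.5): V_dd = 1/1.02·[0.4800·0.0000 + 0.5200·0.0000] = 0.0000
Node u (S = 172.5): V_u = 1/1.02·[0.4800·59.1593 + 0.5200·17.1941] = 36.6053
Node d (S = 135): V_d = 1/1.02·[0.4800·17.1941 + 0.5200·0.0000] = 8.0913
Node 0 (S = 150): V_0 = 1/1.02·[0.4800·36.6053 + 0.5200·8.0913] = 21.3510

£21.35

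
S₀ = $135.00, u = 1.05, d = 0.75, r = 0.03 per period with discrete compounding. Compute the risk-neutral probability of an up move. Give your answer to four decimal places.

Risk-neutral probability p = (1 + 0.03 − 0.75)/(1.05 − 0.75) = 0.2800/0.3000 = 0.9333

p = 0.9333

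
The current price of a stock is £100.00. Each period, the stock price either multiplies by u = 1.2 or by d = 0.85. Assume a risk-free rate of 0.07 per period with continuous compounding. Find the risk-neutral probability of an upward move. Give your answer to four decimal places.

p = 0.6357

Risk-neutral probability p = (e^0.07 − 0.85)/(1.2 − 0.85) = 0.2225/0.3500 = 0.6357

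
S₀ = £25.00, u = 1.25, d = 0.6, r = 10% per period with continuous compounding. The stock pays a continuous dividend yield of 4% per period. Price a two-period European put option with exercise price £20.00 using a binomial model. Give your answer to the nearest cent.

Per-period risk-free factor R = e^0.1 = 1.1052; dividend-adjusted growth = e^(0.1−0.04) = 1.0618.
Risk-neutral probability p = (1.0618 − 0.6)/(1.25 − 0.6) = 0.4618/0.6500 = 0.7105
Terminal stock prices: S_uu = 39.06, S_ud = 18.75, S_dd = 9
Terminal payoffs (K − S): max(-19.06, 0) = 0, max(1.25, 0) = 1.25, max(11, 0) = 11
Node u (S = 31.25): V_u = e^(−0.1)·[0.7105·0.0000 + 0.2895·1.2500] = 0.3274
Node d (S = 15): V_d = e^(−0.1)·[0.7105·1.2500 + 0.2895·11.0000] = 3.6849
Node 0 (S = 25): V_0 = e^(−0.1)·[0.7105·0.3274 + 0.2895·3.6849] = 1.1757

£1.18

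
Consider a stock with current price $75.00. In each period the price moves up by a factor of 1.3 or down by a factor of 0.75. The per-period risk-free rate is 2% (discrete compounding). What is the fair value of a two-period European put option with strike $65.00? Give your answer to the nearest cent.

Risk-neutral probability p = (1 + 0.02 − 0.75)/(1.3 − 0.75) = 0.2700/0.5500 = 0.4909
Terminal stock prices: S_uu = 126.8, S_ud = 73.12, S_dd = 42.19
Terminal payoffs (K − S): max(-61.75, 0) = 0, max(-8.125, 0) = 0, max(22.81, 0) = 22.81
Node u (S = 97.5): V_u = 1/1.02·[0.4909·0.0000 + 0.5091·0.0000] = 0.0000
Node d (S = 56.25): V_d = 1/1.02·[0.4909·0.0000 + 0.5091·22.8125] = 11.3859
Node 0 (S = 75): V_0 = 1/1.02·[0.4909·0.0000 + 0.5091·11.3859] = 5.6828

$5.68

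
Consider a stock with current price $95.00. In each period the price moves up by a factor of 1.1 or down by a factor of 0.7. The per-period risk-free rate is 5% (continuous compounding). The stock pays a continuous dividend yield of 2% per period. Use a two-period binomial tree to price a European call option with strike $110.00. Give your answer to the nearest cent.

Per-period risk-free factor R = e^0.05 = 1.0513; dividend-adjusted growth = e^(0.05−0.02) = 1.0305.
Risk-neutral probability p = (1.0305 − 0.7)/(1.1 − 0.7) = 0.3305/0.4000 = 0.8261
Terminal stock prices: S_uu = 115, S_ud = 73.15, S_dd = 46.55
Terminal payoffs (S − K): max(4.95, 0) = 4.95, max(-36.85, 0) = 0, max(-63.45, 0) = 0
Node u (S = 104.5): V_u = e^(−0.05)·[0.8261·4.9500 + 0.1739·0.0000] = 3.8899
Node d (S = 66.5): V_d = e^(−0.05)·[0.8261·0.0000 + 0.1739·0.0000] = 0.0000
Node 0 (S = 95): V_0 = e^(−0.05)·[0.8261·3.8899 + 0.1739·0.0000] = 3.0569

$3.06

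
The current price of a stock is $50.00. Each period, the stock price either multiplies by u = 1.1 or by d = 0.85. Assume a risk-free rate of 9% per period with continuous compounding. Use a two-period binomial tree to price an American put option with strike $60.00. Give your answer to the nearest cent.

Risk-neutral probability p = (e^0.09 − 0.85)/(1.1 − 0.85) = 0.2442/0.2500 = 0.9767
Terminal stock prices: S_uu = 60.5, S_ud = 46.75, S_dd = 36.12
Terminal payoffs (K − S): max(-0.5, 0) = 0, max(13.25, 0) = 13.25, max(23.88, 0) = 23.88
Node u (S = 55): continuation = e^(−0.09)·[0.9767·0.0000 + 0.0233·13.2500] = 0.2822; exercise value = 5.0000 > continuation, so V_u = 5.0000 (exercise)
Node d (S = 42.5): continuation = e^(−0.09)·[0.9767·13.2500 + 0.0233·23.8750] = 12.3359; exercise value = 17.5000 > continuation, so V_d = 17.5000 (exercise)
Node 0 (S = 50): continuation = e^(−0.09)·[0.9767·5.0000 + 0.0233·17.5000] = 4.8359; exercise value = 10.0000 > continuation, so V_0 = 10.0000 (exercise)

$10.00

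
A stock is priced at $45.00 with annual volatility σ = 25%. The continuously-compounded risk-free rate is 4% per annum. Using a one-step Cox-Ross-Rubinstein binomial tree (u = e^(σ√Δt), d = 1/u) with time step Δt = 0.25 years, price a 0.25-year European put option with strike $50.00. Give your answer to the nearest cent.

CRR parameters: u = e^(σ√Δt) = e^(0.25·√0.25) = 1.1331, d = 1/u = 0.8825
Per-period rate: rΔt = 0.04·0.25 = 0.01, so R = e^0.01 = 1.0101
Risk-neutral probability p = (e^0.01 − 0.8825)/(1.1331 − 0.8825) = 0.1276/0.2507 = 0.5089
Terminal stock prices: S_u = 50.99, S_d = 39.71
Terminal payoffs (K − S): max(-0.9917, 0) = 0, max(10.29, 0) = 10.29
Node 0 (S = 45): V_0 = e^(−0.01)·[0.5089·0.0000 + 0.4911·10.2876] = 5.0021

$5.00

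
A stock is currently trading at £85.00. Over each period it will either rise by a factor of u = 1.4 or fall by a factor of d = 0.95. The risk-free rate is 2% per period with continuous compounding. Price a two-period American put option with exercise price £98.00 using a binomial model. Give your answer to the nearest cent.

Risk-neutral probability p = (e^0.02 − 0.95)/(1.4 − 0.95) = 0.0702/0.4500 = 0.1560
Terminal stock prices: S_uu = 166.6, S_ud = 113, S_dd = 76.71
Terminal payoffs (K − S): max(-68.6, 0) = 0, max(-15.05, 0) = 0, max(21.29, 0) = 21.29
Node u (S = 119): continuation = e^(−0.02)·[0.1560·0.0000 + 0.8440·0.0000] = 0.0000; exercise value = 0.0000 ≤ continuation, so V_u = 0.0000
Node d (S = 80.75): continuation = e^(−0.02)·[0.1560·0.0000 + 0.8440·21.2875] = 17.6108; exercise value = 17.2500 ≤ continuation, so V_d = 17.6108
Node 0 (S = 85): continuation = e^(−0.02)·[0.1560·0.0000 + 0.8440·17.6108] = 14.5692; exercise value = 13.0000 ≤ continuation, so V_0 = 14.5692

£14.57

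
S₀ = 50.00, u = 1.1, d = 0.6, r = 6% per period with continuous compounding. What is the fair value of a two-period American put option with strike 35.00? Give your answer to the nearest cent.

Risk-neutral probability p = (e^0.06 − 0.6)/(1.1 − 0.6) = 0.4618/0.5000 = 0.9237
Terminal stock prices: S_uu = 60.5, S_ud = 33, S_dd = 18
Terminal payoffs (K − S): max(-25.5, 0) = 0, max(2, 0) = 2, max(17, 0) = 17
Node u (S = 55): continuation = e^(−0.06)·[0.9237·0.0000 + 0.0763·2.0000] = 0.1438; exercise value = 0.0000 ≤ continuation, so V_u = 0.1438
Node d (S = 30): continuation = e^(−0.06)·[0.9237·2.0000 + 0.0763·17.0000] = 2.9618; exercise value = 5.0000 > continuation, so V_d = 5.0000 (exercise)
Node 0 (S = 50): continuation = e^(−0.06)·[0.9237·0.1438 + 0.0763·5.0000] = 0.4845; exercise value = 0.0000 ≤ continuation, so V_0 = 0.4845

0.48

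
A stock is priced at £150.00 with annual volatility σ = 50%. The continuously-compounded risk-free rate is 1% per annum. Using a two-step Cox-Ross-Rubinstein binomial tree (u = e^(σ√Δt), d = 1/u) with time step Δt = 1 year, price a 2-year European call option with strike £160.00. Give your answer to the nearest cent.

CRR parameters: u = e^(σ√Δt) = e^(0.5·√1) = 1.6487, d = 1/u = 0.6065
Per-period rate: rΔt = 0.01·1 = 0.01, so R = e^0.01 = 1.0101
Risk-neutral probability p = (e^0.01 − 0.6065)/(1.6487 − 0.6065) = 0.4035/1.0422 = 0.3872
Terminal stock prices: S_uu = 407.7, S_ud = 150, S_dd = 55.18
Terminal payoffs (S − K): max(247.7, 0) = 247.7, max(-10, 0) = 0, max(-104.8, 0) = 0
Node u (S = 247.3): V_u = e^(−0.01)·[0.3872·247.7423 + 0.6128·0.0000] = 94.9674
Node d (S = 90.98): V_d = e^(−0.01)·[0.3872·0.0000 + 0.6128·0.0000] = 0.0000
Node 0 (S = 150): V_0 = e^(−0.01)·[0.3872·94.9674 + 0.6128·0.0000] = 36.4040

£36.40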